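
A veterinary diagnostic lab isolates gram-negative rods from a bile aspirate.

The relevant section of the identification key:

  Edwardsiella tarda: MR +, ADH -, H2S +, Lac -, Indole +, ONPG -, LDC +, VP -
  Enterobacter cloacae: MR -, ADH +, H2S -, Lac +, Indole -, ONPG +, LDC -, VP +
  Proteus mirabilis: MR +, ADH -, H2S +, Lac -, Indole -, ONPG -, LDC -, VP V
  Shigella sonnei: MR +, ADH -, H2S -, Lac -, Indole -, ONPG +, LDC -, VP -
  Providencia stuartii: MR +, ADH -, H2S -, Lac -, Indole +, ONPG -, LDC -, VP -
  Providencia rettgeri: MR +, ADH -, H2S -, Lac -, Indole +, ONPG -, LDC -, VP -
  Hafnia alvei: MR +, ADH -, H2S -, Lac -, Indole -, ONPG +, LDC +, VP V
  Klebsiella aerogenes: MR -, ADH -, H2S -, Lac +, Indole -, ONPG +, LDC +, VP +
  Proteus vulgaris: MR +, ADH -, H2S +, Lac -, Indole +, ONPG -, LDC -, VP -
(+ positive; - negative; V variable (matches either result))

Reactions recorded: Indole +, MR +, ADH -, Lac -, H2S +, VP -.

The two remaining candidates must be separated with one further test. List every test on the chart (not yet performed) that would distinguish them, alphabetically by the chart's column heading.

H2S +: excludes 6 organisms — 3 left.
ADH -: all 3 remaining candidates are consistent.
MR +: all 3 remaining candidates are consistent.
Lac -: all 3 remaining candidates are consistent.
VP -: all 3 remaining candidates are consistent.
Indole +: excludes Proteus mirabilis — 2 left.
Two candidates remain: Edwardsiella tarda and Proteus vulgaris.
  ONPG: - vs - — same for both, does not separate.
  LDC: Edwardsiella tarda +, Proteus vulgaris - — discriminates.

LDC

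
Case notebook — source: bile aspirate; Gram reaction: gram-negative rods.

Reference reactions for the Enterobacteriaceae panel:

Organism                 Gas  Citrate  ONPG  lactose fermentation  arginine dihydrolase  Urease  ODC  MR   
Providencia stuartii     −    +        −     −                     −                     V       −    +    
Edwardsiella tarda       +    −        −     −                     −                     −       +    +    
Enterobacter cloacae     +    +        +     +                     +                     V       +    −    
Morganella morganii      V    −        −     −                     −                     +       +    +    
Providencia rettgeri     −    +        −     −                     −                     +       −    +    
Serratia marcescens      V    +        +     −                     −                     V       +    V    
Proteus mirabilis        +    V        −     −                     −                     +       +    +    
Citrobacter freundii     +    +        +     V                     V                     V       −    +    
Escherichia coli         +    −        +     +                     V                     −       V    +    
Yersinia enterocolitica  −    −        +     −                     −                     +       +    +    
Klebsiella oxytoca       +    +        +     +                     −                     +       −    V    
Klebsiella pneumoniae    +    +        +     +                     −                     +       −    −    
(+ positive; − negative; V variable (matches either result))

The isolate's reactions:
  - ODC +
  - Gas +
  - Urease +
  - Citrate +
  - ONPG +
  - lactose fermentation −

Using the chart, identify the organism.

Serratia marcescens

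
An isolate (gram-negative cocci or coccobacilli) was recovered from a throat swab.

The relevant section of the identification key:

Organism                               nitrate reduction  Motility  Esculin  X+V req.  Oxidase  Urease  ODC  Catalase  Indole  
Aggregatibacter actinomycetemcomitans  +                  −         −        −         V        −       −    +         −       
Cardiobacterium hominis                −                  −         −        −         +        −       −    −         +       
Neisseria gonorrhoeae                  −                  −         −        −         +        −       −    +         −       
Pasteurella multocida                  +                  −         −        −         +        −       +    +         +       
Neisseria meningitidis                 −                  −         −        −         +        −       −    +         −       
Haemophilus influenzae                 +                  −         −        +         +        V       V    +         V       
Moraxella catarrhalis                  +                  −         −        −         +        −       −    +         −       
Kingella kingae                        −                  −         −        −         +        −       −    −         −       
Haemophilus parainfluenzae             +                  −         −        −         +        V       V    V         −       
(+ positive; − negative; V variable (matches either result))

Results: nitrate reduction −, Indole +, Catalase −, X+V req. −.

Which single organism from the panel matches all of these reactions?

nitrate reduction −: excludes 5 organisms — 4 left.
Catalase −: excludes Neisseria gonorrhoeae, Neisseria meningitidis — 2 left.
Indole +: excludes Kingella kingae — 1 left.
X+V req. −: the one remaining candidate is consistent.

Cardiobacterium hominis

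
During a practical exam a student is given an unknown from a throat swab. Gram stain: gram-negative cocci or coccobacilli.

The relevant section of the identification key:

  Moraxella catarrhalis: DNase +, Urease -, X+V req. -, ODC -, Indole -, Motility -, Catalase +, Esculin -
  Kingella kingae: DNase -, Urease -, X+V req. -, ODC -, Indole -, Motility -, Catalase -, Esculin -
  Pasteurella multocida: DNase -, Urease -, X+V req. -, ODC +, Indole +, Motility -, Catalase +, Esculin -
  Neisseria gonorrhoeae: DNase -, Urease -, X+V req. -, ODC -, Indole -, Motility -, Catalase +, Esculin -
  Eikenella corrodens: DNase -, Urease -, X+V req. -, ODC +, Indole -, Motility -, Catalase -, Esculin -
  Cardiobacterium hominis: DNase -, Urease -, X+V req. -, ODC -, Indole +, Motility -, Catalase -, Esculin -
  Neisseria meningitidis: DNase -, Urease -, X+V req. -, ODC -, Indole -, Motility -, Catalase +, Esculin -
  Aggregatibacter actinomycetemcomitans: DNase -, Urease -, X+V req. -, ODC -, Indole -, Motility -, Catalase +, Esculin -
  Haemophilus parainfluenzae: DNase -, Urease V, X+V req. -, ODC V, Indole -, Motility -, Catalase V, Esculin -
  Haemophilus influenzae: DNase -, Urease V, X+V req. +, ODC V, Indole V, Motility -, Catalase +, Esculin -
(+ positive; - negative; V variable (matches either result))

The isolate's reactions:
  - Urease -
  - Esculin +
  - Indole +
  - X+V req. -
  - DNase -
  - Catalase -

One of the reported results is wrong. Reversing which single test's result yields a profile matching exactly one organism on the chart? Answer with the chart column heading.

Esculin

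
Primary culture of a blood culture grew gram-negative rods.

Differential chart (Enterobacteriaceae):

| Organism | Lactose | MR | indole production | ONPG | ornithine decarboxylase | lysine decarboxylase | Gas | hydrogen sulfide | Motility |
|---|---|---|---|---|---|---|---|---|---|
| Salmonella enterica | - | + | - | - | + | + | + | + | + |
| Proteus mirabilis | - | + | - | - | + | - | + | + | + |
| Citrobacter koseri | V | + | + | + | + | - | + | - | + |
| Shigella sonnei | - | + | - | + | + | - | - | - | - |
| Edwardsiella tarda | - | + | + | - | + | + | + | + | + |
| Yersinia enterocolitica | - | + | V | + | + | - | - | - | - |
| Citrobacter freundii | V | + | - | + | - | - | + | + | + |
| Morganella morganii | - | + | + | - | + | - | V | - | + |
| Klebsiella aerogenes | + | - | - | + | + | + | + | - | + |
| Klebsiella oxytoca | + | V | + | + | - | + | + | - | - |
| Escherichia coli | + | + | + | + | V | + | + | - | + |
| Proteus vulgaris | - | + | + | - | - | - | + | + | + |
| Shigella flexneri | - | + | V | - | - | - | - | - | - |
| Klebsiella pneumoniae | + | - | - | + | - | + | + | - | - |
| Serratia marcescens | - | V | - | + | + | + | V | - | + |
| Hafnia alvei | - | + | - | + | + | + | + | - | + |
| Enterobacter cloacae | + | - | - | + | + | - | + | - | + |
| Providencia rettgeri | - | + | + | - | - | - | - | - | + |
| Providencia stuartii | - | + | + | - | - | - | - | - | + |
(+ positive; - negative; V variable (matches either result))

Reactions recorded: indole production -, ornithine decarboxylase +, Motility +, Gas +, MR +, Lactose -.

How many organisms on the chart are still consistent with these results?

4

indole production -: excludes 8 organisms — 11 left.
Gas +: excludes Shigella sonnei, Yersinia enterocolitica, Shigella flexneri — 8 left.
MR +: excludes Klebsiella aerogenes, Klebsiella pneumoniae, Enterobacter cloacae — 5 left.
ornithine decarboxylase +: excludes Citrobacter freundii — 4 left.
Lactose -: all 4 remaining candidates are consistent.
Motility +: all 4 remaining candidates are consistent.
Still consistent: Hafnia alvei, Proteus mirabilis, Salmonella enterica, Serratia marcescens.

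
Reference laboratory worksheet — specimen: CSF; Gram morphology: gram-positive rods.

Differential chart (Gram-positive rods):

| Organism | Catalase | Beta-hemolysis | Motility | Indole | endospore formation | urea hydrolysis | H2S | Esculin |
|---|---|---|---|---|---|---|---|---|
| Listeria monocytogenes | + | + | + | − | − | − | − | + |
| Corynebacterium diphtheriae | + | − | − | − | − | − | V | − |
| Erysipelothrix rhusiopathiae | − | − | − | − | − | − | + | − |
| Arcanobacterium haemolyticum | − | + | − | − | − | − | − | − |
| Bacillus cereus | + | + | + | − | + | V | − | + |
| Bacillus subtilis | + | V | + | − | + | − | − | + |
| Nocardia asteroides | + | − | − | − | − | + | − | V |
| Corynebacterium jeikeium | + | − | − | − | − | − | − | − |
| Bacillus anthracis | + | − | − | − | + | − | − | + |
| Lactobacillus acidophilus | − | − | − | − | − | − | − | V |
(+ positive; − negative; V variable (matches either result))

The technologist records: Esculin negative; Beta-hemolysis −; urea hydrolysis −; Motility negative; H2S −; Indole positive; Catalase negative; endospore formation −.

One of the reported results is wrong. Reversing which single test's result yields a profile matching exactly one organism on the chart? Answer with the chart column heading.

As reported, no row in the chart matches all 8 reactions.
Reversing Indole (to −) → unique match: Lactobacillus acidophilus.
Reversing endospore formation → still no organism matches.
Reversing Motility → still no organism matches.
Reversing H2S → still no organism matches.
Reversing Catalase → still no organism matches.
Reversing urea hydrolysis → still no organism matches.
Reversing Esculin → still no organism matches.
Reversing Beta-hemolysis → still no organism matches.

Indole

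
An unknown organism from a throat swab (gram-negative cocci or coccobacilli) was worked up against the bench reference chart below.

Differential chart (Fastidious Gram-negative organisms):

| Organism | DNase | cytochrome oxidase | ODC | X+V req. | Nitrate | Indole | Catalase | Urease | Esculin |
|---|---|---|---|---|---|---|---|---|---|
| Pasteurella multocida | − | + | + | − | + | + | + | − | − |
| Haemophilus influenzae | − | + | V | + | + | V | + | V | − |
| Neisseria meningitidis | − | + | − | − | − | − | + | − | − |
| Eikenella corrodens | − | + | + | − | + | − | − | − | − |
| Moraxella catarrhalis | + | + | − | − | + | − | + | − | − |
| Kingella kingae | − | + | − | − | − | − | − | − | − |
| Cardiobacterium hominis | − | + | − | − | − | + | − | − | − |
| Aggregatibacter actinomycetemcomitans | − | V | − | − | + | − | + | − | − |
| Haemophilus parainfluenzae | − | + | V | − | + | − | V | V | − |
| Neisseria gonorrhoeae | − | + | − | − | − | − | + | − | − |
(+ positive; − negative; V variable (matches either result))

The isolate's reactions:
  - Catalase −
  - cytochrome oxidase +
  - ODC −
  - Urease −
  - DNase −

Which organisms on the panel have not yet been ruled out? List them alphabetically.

Cardiobacterium hominis, Haemophilus parainfluenzae, Kingella kingae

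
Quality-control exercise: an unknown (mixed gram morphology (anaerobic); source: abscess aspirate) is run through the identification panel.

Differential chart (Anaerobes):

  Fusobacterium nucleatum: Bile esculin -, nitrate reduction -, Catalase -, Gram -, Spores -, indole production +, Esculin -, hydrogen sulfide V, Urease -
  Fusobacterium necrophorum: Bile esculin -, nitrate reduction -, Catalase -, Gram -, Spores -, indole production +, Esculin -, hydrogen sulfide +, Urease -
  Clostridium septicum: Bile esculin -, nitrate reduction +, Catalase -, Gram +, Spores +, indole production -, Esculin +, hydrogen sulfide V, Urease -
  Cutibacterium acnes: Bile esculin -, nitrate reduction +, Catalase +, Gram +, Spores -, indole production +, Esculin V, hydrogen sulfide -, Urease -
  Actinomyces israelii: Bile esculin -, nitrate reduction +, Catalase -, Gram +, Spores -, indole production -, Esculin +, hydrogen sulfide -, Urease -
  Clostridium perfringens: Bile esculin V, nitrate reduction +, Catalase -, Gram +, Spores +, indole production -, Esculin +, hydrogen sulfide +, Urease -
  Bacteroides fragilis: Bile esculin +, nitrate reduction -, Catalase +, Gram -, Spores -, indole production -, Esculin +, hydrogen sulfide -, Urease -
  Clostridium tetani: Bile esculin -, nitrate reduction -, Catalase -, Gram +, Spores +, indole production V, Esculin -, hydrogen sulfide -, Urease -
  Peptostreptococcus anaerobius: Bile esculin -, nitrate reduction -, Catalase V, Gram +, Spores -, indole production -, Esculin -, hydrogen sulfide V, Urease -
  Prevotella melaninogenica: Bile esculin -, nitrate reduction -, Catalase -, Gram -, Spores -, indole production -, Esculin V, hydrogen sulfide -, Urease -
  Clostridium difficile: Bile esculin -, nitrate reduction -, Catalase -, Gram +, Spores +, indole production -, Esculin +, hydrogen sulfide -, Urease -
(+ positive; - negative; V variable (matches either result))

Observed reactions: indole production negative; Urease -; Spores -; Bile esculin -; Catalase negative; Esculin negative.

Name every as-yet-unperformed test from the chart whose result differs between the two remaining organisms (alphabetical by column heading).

Gram

Urease -: all 11 remaining candidates are consistent.
Bile esculin -: excludes Bacteroides fragilis — 10 left.
Catalase -: excludes Cutibacterium acnes — 9 left.
indole production -: excludes Fusobacterium nucleatum, Fusobacterium necrophorum — 7 left.
Esculin -: excludes Clostridium septicum, Actinomyces israelii, Clostridium perfringens, Clostridium difficile — 3 left.
Spores -: excludes Clostridium tetani — 2 left.
Two candidates remain: Peptostreptococcus anaerobius and Prevotella melaninogenica.
  nitrate reduction: - vs - — same for both, does not separate.
  Gram: Peptostreptococcus anaerobius +, Prevotella melaninogenica - — discriminates.
  hydrogen sulfide: V vs - — variable for at least one, does not separate.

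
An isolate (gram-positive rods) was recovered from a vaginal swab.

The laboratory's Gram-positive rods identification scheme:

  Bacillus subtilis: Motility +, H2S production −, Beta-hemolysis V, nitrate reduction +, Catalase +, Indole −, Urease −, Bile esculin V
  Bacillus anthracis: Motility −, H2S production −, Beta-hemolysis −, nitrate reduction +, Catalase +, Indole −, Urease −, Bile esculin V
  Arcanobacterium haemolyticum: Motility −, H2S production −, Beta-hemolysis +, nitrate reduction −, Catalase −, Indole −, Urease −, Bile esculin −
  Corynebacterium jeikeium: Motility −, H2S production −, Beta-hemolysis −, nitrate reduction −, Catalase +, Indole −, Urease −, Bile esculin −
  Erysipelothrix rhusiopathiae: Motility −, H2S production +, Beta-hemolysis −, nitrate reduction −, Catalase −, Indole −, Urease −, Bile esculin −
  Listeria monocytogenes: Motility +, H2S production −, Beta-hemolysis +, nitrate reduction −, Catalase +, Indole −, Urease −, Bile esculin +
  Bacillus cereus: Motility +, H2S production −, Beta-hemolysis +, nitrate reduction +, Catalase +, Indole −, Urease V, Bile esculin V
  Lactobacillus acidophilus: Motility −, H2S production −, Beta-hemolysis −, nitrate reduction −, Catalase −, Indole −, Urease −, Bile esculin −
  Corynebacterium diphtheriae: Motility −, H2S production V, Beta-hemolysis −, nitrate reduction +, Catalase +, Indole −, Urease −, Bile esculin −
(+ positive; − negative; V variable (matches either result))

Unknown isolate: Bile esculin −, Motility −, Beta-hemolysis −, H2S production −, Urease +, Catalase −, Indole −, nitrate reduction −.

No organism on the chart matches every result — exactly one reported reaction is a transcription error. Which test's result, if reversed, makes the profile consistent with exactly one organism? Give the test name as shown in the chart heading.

As reported, no row in the chart matches all 8 reactions.
Reversing Bile esculin → still no organism matches.
Reversing H2S production → still no organism matches.
Reversing Catalase → still no organism matches.
Reversing nitrate reduction → still no organism matches.
Reversing Urease (to −) → unique match: Lactobacillus acidophilus.
Reversing Beta-hemolysis → still no organism matches.
Reversing Indole → still no organism matches.
Reversing Motility → still no organism matches.

Urease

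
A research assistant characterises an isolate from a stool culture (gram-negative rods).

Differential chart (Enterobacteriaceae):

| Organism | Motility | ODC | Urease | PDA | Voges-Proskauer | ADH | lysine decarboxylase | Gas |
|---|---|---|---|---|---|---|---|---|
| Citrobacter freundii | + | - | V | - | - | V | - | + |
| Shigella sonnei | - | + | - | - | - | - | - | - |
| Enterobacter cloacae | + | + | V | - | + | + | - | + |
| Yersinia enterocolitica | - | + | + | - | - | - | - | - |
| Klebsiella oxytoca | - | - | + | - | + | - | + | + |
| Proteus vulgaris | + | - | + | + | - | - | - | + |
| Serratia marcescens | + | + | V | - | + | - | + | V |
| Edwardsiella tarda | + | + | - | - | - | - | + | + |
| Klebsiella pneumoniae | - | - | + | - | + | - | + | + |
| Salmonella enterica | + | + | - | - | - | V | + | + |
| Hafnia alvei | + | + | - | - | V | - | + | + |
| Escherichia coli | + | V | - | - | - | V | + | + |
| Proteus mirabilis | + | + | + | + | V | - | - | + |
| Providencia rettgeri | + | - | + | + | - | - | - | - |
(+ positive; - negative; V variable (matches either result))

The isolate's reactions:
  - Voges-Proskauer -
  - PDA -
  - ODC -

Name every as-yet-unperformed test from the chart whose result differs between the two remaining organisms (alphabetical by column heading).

lysine decarboxylase

ODC -: excludes 8 organisms — 6 left.
PDA -: excludes Proteus vulgaris, Providencia rettgeri — 4 left.
Voges-Proskauer -: excludes Klebsiella oxytoca, Klebsiella pneumoniae — 2 left.
Two candidates remain: Citrobacter freundii and Escherichia coli.
  Motility: + vs + — same for both, does not separate.
  Urease: V vs - — variable for at least one, does not separate.
  ADH: V vs V — variable for at least one, does not separate.
  lysine decarboxylase: Citrobacter freundii -, Escherichia coli + — discriminates.
  Gas: + vs + — same for both, does not separate.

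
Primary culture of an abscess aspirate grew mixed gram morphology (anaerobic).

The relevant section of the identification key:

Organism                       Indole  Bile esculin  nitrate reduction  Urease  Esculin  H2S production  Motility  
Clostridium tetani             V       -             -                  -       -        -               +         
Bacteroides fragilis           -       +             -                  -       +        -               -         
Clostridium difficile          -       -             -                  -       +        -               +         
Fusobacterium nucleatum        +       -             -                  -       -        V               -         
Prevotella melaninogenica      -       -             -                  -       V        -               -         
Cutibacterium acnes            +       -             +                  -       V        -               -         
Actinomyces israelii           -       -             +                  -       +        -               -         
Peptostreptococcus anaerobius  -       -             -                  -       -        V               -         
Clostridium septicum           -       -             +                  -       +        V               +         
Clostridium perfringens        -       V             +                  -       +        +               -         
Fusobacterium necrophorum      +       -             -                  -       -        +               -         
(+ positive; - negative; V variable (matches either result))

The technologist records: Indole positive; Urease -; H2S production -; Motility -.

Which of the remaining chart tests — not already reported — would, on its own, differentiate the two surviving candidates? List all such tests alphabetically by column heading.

Indole +: excludes 7 organisms — 4 left.
Motility -: excludes Clostridium tetani — 3 left.
Urease -: all 3 remaining candidates are consistent.
H2S production -: excludes Fusobacterium necrophorum — 2 left.
Two candidates remain: Cutibacterium acnes and Fusobacterium nucleatum.
  Bile esculin: - vs - — same for both, does not separate.
  nitrate reduction: Cutibacterium acnes +, Fusobacterium nucleatum - — discriminates.
  Esculin: V vs - — variable for at least one, does not separate.

nitrate reduction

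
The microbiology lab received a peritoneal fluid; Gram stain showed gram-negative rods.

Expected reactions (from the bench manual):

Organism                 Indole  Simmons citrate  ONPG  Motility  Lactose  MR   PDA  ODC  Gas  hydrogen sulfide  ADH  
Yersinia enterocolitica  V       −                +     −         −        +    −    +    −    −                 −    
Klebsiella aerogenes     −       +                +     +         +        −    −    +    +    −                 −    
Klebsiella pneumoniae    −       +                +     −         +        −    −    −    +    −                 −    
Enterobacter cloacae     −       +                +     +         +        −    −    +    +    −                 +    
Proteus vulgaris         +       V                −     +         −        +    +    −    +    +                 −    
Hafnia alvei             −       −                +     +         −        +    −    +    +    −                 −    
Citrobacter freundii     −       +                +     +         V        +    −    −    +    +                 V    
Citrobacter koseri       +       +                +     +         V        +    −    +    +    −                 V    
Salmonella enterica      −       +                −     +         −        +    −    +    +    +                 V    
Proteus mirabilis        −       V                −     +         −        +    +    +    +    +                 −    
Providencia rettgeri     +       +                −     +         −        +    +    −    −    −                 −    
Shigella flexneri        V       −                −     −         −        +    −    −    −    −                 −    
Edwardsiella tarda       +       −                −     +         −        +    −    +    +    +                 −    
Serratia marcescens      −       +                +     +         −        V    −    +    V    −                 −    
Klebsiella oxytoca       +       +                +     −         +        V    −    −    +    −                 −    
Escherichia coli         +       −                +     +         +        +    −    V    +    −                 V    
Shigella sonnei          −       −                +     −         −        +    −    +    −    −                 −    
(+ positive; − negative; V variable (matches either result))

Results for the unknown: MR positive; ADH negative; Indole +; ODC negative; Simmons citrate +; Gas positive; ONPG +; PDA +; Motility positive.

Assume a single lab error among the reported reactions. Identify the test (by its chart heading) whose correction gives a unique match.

ONPG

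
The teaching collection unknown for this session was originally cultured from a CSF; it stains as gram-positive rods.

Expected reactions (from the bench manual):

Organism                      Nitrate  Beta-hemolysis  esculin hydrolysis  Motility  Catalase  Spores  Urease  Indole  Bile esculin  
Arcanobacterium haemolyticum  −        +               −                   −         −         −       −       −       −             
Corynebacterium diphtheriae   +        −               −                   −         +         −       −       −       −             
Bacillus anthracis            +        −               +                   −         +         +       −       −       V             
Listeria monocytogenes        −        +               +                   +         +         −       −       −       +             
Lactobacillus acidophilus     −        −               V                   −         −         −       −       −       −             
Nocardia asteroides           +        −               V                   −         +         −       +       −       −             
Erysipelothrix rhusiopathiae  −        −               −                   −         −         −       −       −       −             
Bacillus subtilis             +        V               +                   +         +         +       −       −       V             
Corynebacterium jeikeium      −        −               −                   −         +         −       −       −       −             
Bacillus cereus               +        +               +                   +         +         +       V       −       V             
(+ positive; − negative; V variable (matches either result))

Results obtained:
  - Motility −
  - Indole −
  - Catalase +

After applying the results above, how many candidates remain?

Motility −: excludes Listeria monocytogenes, Bacillus subtilis, Bacillus cereus — 7 left.
Indole −: all 7 remaining candidates are consistent.
Catalase +: excludes Arcanobacterium haemolyticum, Lactobacillus acidophilus, Erysipelothrix rhusiopathiae — 4 left.
Still consistent: Bacillus anthracis, Corynebacterium diphtheriae, Corynebacterium jeikeium, Nocardia asteroides.

4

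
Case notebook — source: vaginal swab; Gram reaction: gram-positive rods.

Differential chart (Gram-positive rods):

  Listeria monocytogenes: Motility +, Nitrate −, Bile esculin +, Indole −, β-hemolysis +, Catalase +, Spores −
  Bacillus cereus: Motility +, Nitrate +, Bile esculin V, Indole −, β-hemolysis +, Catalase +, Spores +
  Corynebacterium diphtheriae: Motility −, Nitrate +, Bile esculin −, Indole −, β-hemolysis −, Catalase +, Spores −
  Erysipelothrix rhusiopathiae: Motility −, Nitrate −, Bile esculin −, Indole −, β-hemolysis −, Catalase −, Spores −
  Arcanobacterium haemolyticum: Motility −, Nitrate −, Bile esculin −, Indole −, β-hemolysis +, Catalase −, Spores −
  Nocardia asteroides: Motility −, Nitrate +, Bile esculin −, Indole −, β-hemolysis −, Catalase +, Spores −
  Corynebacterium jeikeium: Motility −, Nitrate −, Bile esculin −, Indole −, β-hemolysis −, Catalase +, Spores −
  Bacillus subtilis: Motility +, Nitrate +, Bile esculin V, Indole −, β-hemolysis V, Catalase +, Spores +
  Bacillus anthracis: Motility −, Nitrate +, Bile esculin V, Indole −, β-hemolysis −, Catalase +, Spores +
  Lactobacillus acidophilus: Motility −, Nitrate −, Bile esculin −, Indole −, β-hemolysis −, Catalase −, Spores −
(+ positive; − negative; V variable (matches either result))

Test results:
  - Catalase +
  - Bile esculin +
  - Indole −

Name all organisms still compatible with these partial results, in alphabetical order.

Catalase +: excludes Erysipelothrix rhusiopathiae, Arcanobacterium haemolyticum, Lactobacillus acidophilus — 7 left.
Bile esculin +: excludes Corynebacterium diphtheriae, Nocardia asteroides, Corynebacterium jeikeium — 4 left.
Indole −: all 4 remaining candidates are consistent.

Bacillus anthracis, Bacillus cereus, Bacillus subtilis, Listeria monocytogenes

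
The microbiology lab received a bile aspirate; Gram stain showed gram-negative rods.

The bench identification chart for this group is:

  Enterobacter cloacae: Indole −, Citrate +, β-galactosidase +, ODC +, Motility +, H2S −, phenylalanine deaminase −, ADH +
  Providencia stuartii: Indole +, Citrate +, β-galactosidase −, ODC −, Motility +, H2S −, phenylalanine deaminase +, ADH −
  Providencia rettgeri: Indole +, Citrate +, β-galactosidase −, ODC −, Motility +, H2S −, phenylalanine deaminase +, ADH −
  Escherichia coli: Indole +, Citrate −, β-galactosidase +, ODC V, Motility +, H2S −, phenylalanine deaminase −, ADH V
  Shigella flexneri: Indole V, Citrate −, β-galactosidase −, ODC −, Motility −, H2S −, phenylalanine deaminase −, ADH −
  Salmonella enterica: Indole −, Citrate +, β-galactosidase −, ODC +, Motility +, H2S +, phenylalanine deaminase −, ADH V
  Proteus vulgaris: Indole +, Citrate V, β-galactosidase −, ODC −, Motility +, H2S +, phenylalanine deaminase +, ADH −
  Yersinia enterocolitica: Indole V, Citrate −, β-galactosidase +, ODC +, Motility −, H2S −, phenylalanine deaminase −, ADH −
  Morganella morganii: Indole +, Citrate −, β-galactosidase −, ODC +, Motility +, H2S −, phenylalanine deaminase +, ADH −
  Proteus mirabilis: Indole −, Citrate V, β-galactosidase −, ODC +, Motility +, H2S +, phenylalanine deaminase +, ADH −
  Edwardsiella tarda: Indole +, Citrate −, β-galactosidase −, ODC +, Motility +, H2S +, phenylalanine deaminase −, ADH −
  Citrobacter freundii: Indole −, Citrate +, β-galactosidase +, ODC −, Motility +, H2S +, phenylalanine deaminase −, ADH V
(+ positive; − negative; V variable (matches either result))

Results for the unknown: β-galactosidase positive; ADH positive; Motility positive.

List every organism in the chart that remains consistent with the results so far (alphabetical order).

Citrobacter freundii, Enterobacter cloacae, Escherichia coli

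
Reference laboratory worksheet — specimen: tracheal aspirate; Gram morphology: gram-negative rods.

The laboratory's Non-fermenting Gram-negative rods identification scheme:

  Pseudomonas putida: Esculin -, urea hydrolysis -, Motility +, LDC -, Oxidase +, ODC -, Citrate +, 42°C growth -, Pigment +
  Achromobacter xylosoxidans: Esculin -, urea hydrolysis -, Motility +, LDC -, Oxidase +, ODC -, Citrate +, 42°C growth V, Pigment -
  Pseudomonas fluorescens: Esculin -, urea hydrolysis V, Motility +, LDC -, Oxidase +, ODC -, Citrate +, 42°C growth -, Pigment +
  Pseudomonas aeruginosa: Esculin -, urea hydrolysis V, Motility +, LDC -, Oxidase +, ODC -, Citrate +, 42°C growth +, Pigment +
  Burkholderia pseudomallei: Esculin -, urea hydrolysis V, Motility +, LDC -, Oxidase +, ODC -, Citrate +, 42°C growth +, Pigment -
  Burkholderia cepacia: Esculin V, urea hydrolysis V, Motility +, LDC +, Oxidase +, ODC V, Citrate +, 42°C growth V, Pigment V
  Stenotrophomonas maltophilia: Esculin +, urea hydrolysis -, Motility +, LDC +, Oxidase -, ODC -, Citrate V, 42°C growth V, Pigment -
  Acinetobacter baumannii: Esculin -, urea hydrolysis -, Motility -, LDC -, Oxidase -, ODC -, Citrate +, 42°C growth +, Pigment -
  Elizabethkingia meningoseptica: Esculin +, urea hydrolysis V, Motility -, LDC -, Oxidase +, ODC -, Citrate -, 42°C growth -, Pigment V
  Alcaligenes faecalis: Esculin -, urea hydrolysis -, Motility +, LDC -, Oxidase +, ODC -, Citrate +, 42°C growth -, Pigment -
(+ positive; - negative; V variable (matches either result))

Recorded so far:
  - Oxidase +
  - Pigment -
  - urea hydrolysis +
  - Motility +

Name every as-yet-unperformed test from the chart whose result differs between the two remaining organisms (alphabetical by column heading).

LDC

Oxidase +: excludes Stenotrophomonas maltophilia, Acinetobacter baumannii — 8 left.
Motility +: excludes Elizabethkingia meningoseptica — 7 left.
Pigment -: excludes Pseudomonas putida, Pseudomonas fluorescens, Pseudomonas aeruginosa — 4 left.
urea hydrolysis +: excludes Achromobacter xylosoxidans, Alcaligenes faecalis — 2 left.
Two candidates remain: Burkholderia cepacia and Burkholderia pseudomallei.
  Esculin: V vs - — variable for at least one, does not separate.
  LDC: Burkholderia cepacia +, Burkholderia pseudomallei - — discriminates.
  ODC: V vs - — variable for at least one, does not separate.
  Citrate: + vs + — same for both, does not separate.
  42°C growth: V vs + — variable for at least one, does not separate.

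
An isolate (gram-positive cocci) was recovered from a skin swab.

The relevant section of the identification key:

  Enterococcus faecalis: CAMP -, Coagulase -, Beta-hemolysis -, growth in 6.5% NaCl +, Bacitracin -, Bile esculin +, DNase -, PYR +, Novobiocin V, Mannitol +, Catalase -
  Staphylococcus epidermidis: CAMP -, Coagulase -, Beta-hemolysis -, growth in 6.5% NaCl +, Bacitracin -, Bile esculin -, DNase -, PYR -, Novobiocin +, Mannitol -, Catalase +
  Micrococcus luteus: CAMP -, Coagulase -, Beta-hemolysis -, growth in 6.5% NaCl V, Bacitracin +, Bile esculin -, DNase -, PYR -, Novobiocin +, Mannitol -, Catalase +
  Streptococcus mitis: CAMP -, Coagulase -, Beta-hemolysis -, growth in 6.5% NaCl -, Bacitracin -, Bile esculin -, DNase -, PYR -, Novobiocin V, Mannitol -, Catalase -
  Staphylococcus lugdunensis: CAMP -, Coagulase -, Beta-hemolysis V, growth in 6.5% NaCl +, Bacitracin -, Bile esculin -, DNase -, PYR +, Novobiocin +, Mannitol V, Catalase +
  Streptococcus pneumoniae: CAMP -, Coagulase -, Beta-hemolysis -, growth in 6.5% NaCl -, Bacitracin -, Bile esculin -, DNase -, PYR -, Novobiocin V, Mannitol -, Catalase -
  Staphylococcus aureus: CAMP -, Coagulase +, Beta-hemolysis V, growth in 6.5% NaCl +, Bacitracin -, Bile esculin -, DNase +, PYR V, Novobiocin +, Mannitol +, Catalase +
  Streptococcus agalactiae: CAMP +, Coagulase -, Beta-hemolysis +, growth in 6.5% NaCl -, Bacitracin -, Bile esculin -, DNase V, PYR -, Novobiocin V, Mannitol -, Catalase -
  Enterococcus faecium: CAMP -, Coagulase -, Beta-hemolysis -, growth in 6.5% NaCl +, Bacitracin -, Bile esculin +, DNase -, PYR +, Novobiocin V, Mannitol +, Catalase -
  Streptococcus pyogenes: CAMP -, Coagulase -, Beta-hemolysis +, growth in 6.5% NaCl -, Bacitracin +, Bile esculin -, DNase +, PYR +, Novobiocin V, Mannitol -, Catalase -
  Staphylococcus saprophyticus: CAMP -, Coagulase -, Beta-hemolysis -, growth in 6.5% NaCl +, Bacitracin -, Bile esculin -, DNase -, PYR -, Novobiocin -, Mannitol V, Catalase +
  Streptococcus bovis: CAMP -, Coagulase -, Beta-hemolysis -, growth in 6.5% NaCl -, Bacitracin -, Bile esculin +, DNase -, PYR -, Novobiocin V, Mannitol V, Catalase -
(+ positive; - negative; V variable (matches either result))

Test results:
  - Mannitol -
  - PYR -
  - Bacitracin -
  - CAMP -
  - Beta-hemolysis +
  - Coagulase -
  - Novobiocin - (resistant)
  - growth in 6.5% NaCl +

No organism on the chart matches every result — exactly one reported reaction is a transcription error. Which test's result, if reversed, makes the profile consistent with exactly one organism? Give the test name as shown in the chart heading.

Beta-hemolysis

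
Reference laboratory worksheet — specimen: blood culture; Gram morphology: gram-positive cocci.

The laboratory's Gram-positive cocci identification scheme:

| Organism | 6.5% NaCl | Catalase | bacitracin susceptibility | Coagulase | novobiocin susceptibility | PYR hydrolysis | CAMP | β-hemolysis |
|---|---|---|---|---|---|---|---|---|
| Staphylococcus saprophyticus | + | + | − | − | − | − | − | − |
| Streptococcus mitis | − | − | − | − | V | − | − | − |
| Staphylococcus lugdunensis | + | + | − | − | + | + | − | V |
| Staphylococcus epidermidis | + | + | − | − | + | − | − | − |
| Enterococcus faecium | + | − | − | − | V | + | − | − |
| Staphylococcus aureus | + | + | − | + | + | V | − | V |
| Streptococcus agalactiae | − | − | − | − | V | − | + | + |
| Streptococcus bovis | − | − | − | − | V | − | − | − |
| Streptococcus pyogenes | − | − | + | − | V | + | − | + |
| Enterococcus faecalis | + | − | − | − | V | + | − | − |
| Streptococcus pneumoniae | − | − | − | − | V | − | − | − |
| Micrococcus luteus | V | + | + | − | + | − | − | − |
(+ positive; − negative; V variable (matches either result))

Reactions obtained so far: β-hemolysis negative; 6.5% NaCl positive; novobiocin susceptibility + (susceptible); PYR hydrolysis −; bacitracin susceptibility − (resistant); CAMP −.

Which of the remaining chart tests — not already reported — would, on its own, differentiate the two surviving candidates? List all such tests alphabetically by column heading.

6.5% NaCl +: excludes 5 organisms — 7 left.
bacitracin susceptibility −: excludes Micrococcus luteus — 6 left.
PYR hydrolysis −: excludes Staphylococcus lugdunensis, Enterococcus faecium, Enterococcus faecalis — 3 left.
β-hemolysis −: all 3 remaining candidates are consistent.
CAMP −: all 3 remaining candidates are consistent.
novobiocin susceptibility +: excludes Staphylococcus saprophyticus — 2 left.
Two candidates remain: Staphylococcus aureus and Staphylococcus epidermidis.
  Catalase: + vs + — same for both, does not separate.
  Coagulase: Staphylococcus aureus +, Staphylococcus epidermidis − — discriminates.

Coagulase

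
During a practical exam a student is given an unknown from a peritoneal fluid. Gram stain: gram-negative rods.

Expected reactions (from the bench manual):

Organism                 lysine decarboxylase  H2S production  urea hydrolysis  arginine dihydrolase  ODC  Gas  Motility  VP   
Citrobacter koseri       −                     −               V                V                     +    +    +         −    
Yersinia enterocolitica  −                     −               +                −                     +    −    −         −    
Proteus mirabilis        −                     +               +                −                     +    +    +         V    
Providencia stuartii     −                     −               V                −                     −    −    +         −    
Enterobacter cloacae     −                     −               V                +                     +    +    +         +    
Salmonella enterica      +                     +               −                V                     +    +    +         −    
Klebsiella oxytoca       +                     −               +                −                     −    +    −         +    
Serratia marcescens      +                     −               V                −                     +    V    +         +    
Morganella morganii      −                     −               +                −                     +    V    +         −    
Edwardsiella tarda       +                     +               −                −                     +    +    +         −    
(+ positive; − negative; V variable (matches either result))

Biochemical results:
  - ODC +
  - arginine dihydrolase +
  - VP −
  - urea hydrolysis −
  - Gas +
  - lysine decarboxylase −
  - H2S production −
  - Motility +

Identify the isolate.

Citrobacter koseri

urea hydrolysis −: excludes Yersinia enterocolitica, Proteus mirabilis, Klebsiella oxytoca, Morganella morganii — 6 left.
VP −: excludes Enterobacter cloacae, Serratia marcescens — 4 left.
lysine decarboxylase −: excludes Salmonella enterica, Edwardsiella tarda — 2 left.
ODC +: excludes Providencia stuartii — 1 left.
H2S production −: the one remaining candidate is consistent.
Gas +: the one remaining candidate is consistent.
arginine dihydrolase +: the one remaining candidate is consistent.
Motility +: the one remaining candidate is consistent.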